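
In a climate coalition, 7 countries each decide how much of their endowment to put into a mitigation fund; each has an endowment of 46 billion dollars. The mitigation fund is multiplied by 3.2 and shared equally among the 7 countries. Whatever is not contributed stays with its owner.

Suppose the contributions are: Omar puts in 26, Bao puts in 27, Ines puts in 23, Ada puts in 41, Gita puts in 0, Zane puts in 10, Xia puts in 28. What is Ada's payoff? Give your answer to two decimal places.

Total contributed: 26 + 27 + 23 + 41 + 0 + 10 + 28 = 155.
Each receives 3.2 × 155 / 7 = 70.86 from the mitigation fund.
Ada keeps 46 − 41 = 5, so Ada's payoff is 5 + 70.86 = 75.86.

75.86 billion dollars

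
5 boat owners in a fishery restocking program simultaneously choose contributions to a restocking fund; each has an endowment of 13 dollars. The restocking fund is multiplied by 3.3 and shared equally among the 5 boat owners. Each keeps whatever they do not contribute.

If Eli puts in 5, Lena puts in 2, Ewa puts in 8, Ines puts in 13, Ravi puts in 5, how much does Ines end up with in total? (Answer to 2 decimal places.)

21.78 dollars

Total contributed: 5 + 2 + 8 + 13 + 5 = 33.
Each receives 3.3 × 33 / 5 = 21.78 from the restocking fund.
Ines keeps 13 − 13 = 0, so Ines's payoff is 0 + 21.78 = 21.78.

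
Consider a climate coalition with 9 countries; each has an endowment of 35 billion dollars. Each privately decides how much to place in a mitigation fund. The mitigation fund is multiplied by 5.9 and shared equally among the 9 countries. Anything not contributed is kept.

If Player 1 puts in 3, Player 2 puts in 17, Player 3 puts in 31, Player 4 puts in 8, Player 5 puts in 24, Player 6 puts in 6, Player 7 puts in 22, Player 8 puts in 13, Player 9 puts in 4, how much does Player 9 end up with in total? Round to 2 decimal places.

Total contributed: 3 + 17 + 31 + 8 + 24 + 6 + 22 + 13 + 4 = 128.
Each receives 5.9 × 128 / 9 = 83.91 from the mitigation fund.
Player 9 keeps 35 − 4 = 31, so Player 9's payoff is 31 + 83.91 = 114.91.

114.91 billion dollars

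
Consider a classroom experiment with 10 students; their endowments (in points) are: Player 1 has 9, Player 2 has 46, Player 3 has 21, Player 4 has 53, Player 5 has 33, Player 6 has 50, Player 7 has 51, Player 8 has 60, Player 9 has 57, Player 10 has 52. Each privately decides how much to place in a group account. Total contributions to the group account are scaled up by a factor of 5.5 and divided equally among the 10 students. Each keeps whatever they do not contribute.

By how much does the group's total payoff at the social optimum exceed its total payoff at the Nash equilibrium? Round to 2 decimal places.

1944.00 points

The private return per contributed unit is 5.5/10 = 0.5500 < 1 for every player regardless of endowment, so the Nash equilibrium is zero contribution and the group total is Σ E_j = 9 + 46 + 21 + 53 + 33 + 50 + 51 + 60 + 57 + 52 = 432.
Each contributed unit returns 5.500 to the group, so the social optimum is full contribution by everyone: group total = 5.500 × 432 = 2376.00.
Efficiency loss = (5.500 − 1) × 432 = 1944.00.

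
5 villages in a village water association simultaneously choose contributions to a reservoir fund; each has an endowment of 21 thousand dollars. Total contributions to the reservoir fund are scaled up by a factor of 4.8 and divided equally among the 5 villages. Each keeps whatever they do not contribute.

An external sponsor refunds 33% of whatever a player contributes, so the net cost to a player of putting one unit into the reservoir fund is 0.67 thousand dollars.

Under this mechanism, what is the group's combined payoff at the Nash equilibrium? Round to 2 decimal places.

The effective private return per unit is now (4.8/5) / 0.67 = 1.4328 > 1, so every player's dominant strategy flips to full contribution.
At the Nash equilibrium everyone contributes 21. Group total payoff = 5 × (21 × 0.33 + 4.8 × 21) = 538.65.

538.65 thousand dollars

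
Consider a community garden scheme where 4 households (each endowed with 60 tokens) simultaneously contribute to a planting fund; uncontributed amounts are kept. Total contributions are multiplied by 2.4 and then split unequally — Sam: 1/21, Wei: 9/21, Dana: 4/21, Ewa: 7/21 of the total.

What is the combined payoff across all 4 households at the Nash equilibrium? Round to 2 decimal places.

Each unit j contributes comes back to j as 2.4 × (j's share), so j prefers to contribute only if that share exceeds 1/2.4 = 0.4167; otherwise keeping the unit dominates.
Wei alone (share 9/21) is above the threshold, contributing 60; the remaining 3 contribute 0. Total contributed: 60.
The planting fund pays out 2.4 × 60 = 144.00 in total (split across the unequal shares, but the aggregate is all that matters for the group sum).
The 3 free-riders keep 60 each, adding 180. Group total = 180 + 144.00 = 324.00.

324.00 tokens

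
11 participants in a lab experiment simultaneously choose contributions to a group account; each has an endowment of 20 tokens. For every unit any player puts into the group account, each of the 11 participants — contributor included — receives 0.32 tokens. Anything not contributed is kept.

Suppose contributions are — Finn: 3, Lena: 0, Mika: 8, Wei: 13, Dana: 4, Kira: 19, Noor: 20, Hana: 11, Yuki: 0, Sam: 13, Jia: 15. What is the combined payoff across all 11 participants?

487.12 tokens

Total contributed: 3 + 0 + 8 + 13 + 4 + 19 + 20 + 11 + 0 + 13 + 15 = 106; total kept: 11 × 20 − 106 = 114.
The group account pays out 0.32 × 11 × 106 = 373.12 in aggregate.
Group total = 114 + 373.12 = 487.12.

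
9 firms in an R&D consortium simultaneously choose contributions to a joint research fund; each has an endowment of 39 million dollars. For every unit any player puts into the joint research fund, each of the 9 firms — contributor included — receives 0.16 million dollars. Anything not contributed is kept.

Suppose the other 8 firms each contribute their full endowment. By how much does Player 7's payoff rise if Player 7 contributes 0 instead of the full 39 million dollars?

Switching from a contribution of 39 to 0 lets Player 7 keep an extra 39 million dollars, but lowers the joint research fund by 39, which costs Player 7 their own share of that drop: 0.16 × 39 = 6.24.
Net gain = 39 − 6.24 = 32.76. The private return per contributed unit (0.16) is below 1, so free-riding is indeed the best response regardless of what the others do.

32.76 million dollars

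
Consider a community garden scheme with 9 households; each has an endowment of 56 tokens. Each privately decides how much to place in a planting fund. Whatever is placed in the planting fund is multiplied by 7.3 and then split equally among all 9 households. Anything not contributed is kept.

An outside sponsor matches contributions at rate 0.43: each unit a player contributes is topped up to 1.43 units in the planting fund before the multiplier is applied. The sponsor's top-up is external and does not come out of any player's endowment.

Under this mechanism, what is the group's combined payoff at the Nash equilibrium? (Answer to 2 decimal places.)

5261.26 tokens

The effective private return per unit is now 7.3 × 1.43 / 9 = 1.1599 > 1, so every player's dominant strategy flips to full contribution.
At the Nash equilibrium everyone contributes 56. Group total payoff = 7.3 × 1.43 × 504 = 5261.26.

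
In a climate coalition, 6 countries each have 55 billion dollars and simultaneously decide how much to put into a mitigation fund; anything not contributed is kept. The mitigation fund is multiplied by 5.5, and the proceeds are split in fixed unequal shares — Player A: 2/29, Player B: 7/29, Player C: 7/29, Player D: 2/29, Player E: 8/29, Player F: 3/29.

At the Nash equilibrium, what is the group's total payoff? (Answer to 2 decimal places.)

1072.50 billion dollars

A player with share s gets back 5.5·s per unit contributed, so full contribution is dominant for anyone with s > 1/5.5 = 0.1818 and zero contribution is dominant for anyone below.
Player B, Player C and Player E clear that bar, contributing 55 each; the remaining 3 contribute 0. Total contributed: 165.
The mitigation fund pays out 5.5 × 165 = 907.50 in total (split across the unequal shares, but the aggregate is all that matters for the group sum).
The 3 free-riders keep 55 each, adding 165. Group total = 165 + 907.50 = 1072.50.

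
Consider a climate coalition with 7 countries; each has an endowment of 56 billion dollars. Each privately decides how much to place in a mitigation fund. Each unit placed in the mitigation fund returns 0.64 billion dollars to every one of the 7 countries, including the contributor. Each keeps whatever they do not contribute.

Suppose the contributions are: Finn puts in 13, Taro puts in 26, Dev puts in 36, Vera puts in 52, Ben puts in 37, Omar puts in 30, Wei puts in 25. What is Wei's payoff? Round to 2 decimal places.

Total contributed: 13 + 26 + 36 + 52 + 37 + 30 + 25 = 219.
Each receives 0.64 × 219 = 140.16 from the mitigation fund.
Wei keeps 56 − 25 = 31, so Wei's payoff is 31 + 140.16 = 171.16.

171.16 billion dollars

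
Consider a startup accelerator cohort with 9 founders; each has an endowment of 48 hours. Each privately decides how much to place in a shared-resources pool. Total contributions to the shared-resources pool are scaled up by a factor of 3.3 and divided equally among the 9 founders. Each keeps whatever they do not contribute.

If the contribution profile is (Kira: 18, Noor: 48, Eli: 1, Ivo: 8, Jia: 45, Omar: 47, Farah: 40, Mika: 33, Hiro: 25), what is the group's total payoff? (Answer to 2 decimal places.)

Total contributed: 18 + 48 + 1 + 8 + 45 + 47 + 40 + 33 + 25 = 265; total kept: 9 × 48 − 265 = 167.
The shared-resources pool pays out 3.3 × 265 = 874.50 in aggregate.
Group total = 167 + 874.50 = 1041.50.

1041.50 hours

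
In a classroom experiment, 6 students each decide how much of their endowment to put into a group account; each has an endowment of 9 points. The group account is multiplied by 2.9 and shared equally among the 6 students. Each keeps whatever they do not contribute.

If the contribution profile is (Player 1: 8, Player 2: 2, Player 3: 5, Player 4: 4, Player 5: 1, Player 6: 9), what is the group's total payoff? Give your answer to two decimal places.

Total contributed: 8 + 2 + 5 + 4 + 1 + 9 = 29; total kept: 6 × 9 − 29 = 25.
The group account pays out 2.9 × 29 = 84.10 in aggregate.
Group total = 25 + 84.10 = 109.10.

109.10 points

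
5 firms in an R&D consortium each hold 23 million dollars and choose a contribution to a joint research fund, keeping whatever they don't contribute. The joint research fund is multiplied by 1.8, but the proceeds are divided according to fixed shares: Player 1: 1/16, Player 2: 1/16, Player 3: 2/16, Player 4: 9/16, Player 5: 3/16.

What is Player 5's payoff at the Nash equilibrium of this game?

Player j's private return per contributed unit is 1.8 × (j's share). Contributing is weakly dominant for j when that share is at least 1/1.8 = 0.5556, and contributing 0 is dominant otherwise.
Only Player 4 (9/16) clears that bar, contributing 23; the remaining 4 contribute 0. Total contributed: 23.
Player 5 keeps 23 and receives 1.8 × 23 × 3/16 = 7.76 from the joint research fund, for a payoff of 30.76.

30.76 million dollars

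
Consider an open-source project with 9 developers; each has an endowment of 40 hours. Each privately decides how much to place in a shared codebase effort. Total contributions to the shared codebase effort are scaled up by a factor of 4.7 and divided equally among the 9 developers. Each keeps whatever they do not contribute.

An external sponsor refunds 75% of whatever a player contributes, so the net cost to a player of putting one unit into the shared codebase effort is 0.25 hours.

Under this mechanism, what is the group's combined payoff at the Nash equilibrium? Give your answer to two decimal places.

The effective private return per unit is now (4.7/9) / 0.25 = 2.0889 > 1, so every player's dominant strategy flips to full contribution.
At the Nash equilibrium everyone contributes 40. Group total payoff = 9 × (40 × 0.75 + 4.7 × 40) = 1962.00.

1962.00 hours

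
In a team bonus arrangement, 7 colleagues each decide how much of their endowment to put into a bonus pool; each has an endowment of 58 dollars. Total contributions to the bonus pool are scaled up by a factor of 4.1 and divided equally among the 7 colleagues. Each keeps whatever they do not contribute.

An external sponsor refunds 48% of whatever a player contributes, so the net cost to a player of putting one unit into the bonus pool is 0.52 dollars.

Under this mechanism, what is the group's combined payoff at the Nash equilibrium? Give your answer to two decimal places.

With the mechanism, a contributed unit returns (4.1/7) / 0.52 = 1.1264 per unit of net cost to the contributor — now above 1 — so contributing fully is weakly dominant for every player.
So the Nash equilibrium is full contribution by all 7; the group earns 7 × (58 × 0.48 + 4.1 × 58) = 1859.48.

1859.48 dollars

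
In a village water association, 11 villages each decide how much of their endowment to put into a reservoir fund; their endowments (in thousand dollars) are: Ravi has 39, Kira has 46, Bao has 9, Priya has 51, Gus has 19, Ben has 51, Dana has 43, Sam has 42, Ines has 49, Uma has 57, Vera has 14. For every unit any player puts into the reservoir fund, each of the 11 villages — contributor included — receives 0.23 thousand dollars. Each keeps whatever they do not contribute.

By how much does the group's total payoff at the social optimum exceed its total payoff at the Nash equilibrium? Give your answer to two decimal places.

642.60 thousand dollars

The private return per contributed unit is 0.23 < 1 for everyone, so the Nash equilibrium is zero contribution and the group total is Σ E_j = 39 + 46 + 9 + 51 + 19 + 51 + 43 + 42 + 49 + 57 + 14 = 420.
Each contributed unit returns 2.530 to the group, so the social optimum is full contribution by everyone: group total = 2.530 × 420 = 1062.60.
Efficiency loss = (2.530 − 1) × 420 = 642.60.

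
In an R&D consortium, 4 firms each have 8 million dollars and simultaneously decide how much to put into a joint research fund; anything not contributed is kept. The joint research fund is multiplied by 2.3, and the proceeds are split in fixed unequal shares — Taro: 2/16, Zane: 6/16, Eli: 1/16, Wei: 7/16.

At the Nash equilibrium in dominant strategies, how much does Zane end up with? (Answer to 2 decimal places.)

Each unit j contributes comes back to j as 2.3 × (j's share), so j prefers to contribute only if that share exceeds 1/2.3 = 0.4348; otherwise keeping the unit dominates.
Wei alone (share 7/16) is above the threshold, contributing 8; the remaining 3 contribute 0. Total contributed: 8.
Zane keeps 8 and receives 2.3 × 8 × 6/16 = 6.90 from the joint research fund, for a payoff of 14.90.

14.90 million dollars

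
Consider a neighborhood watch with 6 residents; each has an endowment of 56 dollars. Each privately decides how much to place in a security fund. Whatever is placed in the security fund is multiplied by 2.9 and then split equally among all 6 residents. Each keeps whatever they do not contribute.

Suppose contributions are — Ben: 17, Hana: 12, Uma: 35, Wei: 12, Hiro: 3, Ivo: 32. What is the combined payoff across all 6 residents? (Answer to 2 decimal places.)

Total contributed: 17 + 12 + 35 + 12 + 3 + 32 = 111; total kept: 6 × 56 − 111 = 225.
The security fund pays out 2.9 × 111 = 321.90 in aggregate.
Group total = 225 + 321.90 = 546.90.

546.90 dollars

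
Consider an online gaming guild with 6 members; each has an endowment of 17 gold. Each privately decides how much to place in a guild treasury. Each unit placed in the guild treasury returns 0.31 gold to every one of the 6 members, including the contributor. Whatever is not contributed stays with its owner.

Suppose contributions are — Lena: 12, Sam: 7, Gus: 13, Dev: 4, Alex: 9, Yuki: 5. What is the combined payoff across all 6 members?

145.00 gold

Total contributed: 12 + 7 + 13 + 4 + 9 + 5 = 50; total kept: 6 × 17 − 50 = 52.
The guild treasury pays out 0.31 × 6 × 50 = 93.00 in aggregate.
Group total = 52 + 93.00 = 145.00.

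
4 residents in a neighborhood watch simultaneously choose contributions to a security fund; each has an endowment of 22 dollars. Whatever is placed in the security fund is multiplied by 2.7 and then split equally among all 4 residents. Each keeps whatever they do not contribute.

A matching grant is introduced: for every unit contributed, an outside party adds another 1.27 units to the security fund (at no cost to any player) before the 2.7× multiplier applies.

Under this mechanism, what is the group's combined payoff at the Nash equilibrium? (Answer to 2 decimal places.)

The effective private return per unit is now 2.7 × 2.27 / 4 = 1.5323 > 1, so every player's dominant strategy flips to full contribution.
At the Nash equilibrium everyone contributes 22. Group total payoff = 2.7 × 2.27 × 88 = 539.35.

539.35 dollars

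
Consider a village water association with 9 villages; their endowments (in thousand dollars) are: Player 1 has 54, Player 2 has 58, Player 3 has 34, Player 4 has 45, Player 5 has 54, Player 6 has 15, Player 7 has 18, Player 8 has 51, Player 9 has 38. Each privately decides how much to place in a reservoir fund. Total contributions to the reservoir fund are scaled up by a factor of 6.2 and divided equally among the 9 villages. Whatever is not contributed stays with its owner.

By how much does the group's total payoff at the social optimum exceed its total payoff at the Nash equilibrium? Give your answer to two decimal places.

The private return per contributed unit is 6.2/9 = 0.6889 < 1 for every player regardless of endowment, so the Nash equilibrium is zero contribution and the group total is Σ E_j = 54 + 58 + 34 + 45 + 54 + 15 + 18 + 51 + 38 = 367.
Each contributed unit returns 6.200 to the group, so the social optimum is full contribution by everyone: group total = 6.200 × 367 = 2275.40.
Efficiency loss = (6.200 − 1) × 367 = 1908.40.

1908.40 thousand dollars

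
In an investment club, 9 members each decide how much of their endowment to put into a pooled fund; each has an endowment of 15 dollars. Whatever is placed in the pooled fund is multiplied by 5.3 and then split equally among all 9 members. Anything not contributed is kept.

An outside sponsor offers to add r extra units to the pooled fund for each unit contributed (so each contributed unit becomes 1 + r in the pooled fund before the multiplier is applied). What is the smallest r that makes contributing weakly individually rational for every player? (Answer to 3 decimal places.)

With matching at rate r, one contributed unit becomes (1 + r) in the pooled fund and returns 5.3 × (1 + r) / 9 to the contributor.
Setting this equal to 1: 1 + r = 9/5.3 = 1.6981.
So the minimum matching rate is r = 1.6981 − 1 = 0.698.

0.698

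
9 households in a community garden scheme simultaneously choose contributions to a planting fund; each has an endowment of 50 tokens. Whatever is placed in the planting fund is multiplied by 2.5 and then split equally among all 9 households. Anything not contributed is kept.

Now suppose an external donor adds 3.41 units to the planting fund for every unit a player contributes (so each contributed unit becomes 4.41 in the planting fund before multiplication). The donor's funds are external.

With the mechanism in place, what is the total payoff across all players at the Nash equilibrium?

4961.25 tokens

Under the mechanism each unit contributed yields 2.5 × 4.41 / 9 = 1.2250 back to its contributor per unit of net cost, which exceeds 1, making full contribution the dominant choice for everyone.
At the Nash equilibrium everyone contributes 50. Group total payoff = 2.5 × 4.41 × 450 = 4961.25.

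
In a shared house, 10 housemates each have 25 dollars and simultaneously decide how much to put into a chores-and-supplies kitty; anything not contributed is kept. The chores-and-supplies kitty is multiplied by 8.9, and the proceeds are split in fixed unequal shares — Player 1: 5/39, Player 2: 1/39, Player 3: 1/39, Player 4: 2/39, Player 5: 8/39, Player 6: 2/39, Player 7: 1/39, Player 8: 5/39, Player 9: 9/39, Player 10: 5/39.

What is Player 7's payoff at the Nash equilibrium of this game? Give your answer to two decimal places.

Each unit j contributes comes back to j as 8.9 × (j's share), so j prefers to contribute only if that share exceeds 1/8.9 = 0.1124; otherwise keeping the unit dominates.
Player 1, Player 5, Player 8, Player 9 and Player 10 are above the threshold, contributing 25 each; the remaining 5 contribute 0. Total contributed: 125.
Player 7 keeps 25 and receives 8.9 × 125 × 1/39 = 28.53 from the chores-and-supplies kitty, for a payoff of 53.53.

53.53 dollars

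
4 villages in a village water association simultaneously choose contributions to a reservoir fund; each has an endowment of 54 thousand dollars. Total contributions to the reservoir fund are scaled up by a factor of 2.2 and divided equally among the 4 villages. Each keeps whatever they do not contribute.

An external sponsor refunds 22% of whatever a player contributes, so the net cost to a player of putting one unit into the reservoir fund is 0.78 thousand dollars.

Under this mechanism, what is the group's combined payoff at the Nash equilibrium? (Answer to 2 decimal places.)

With the mechanism, a contributed unit returns (2.2/4) / 0.78 = 0.7051 per unit of net cost — still below 1 — so contributing 0 remains dominant for every player.
At the Nash equilibrium no one contributes; group total payoff = 4 × 54 = 216.

216.00 thousand dollars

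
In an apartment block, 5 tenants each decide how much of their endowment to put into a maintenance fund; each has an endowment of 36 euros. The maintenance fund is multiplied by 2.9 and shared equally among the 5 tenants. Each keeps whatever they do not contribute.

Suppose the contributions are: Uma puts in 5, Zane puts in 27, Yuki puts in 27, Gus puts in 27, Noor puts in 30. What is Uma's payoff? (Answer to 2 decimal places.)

98.28 euros

Total contributed: 5 + 27 + 27 + 27 + 30 = 116.
Each receives 2.9 × 116 / 5 = 67.28 from the maintenance fund.
Uma keeps 36 − 5 = 31, so Uma's payoff is 31 + 67.28 = 98.28.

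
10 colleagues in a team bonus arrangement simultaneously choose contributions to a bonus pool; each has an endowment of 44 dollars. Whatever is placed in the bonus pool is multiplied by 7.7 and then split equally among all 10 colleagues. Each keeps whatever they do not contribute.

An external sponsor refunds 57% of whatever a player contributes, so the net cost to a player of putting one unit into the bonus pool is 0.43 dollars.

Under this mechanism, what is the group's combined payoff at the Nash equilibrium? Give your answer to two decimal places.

The effective private return per unit is now (7.7/10) / 0.43 = 1.7907 > 1, so every player's dominant strategy flips to full contribution.
At the Nash equilibrium everyone contributes 44. Group total payoff = 10 × (44 × 0.57 + 7.7 × 44) = 3638.80.

3638.80 dollars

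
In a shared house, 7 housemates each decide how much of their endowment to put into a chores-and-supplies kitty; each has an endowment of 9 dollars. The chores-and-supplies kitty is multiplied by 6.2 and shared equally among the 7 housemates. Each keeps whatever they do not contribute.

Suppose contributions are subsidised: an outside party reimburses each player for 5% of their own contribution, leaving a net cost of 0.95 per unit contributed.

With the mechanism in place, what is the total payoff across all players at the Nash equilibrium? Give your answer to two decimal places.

63.00 dollars

The effective private return is (6.2/7) / 0.95 = 0.9323, which is still under 1, so the mechanism doesn't change anyone's dominant strategy: zero contribution.
At the Nash equilibrium no one contributes; group total payoff = 7 × 9 = 63.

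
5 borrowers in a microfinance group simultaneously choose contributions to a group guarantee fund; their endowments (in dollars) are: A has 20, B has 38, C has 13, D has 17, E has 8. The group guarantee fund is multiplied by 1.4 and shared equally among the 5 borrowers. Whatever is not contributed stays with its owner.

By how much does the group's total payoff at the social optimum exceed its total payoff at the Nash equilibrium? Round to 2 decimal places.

38.40 dollars

The private return per contributed unit is 1.4/5 = 0.2800 < 1 for every player regardless of endowment, so the Nash equilibrium is zero contribution and the group total is Σ E_j = 20 + 38 + 13 + 17 + 8 = 96.
Each contributed unit returns 1.400 to the group, so the social optimum is full contribution by everyone: group total = 1.400 × 96 = 134.40.
Efficiency loss = (1.400 − 1) × 96 = 38.40.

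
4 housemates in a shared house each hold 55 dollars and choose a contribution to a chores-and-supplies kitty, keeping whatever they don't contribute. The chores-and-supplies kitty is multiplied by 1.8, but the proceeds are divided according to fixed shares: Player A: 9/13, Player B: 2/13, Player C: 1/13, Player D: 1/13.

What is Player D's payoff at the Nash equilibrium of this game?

62.62 dollars

For player j, contributing a unit is worthwhile iff 1.8 × (j's share) ≥ 1, i.e. iff j's share is at least 0.5556.
Player A alone (share 9/13) is above the threshold, contributing 55; the remaining 3 contribute 0. Total contributed: 55.
Player D keeps 55 and receives 1.8 × 55 × 1/13 = 7.62 from the chores-and-supplies kitty, for a payoff of 62.62.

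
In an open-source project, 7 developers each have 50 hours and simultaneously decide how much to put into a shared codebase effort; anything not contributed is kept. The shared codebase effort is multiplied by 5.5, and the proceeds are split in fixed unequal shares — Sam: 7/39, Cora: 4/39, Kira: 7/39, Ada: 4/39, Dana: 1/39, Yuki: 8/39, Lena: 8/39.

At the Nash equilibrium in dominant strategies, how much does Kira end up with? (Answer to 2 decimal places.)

148.72 hours

For player j, contributing a unit is worthwhile iff 5.5 × (j's share) ≥ 1, i.e. iff j's share is at least 0.1818.
The shares above 0.1818 belong to Yuki and Lena, contributing 50 each; the remaining 5 contribute 0. Total contributed: 100.
Kira keeps 50 and receives 5.5 × 100 × 7/39 = 98.72 from the shared codebase effort, for a payoff of 148.72.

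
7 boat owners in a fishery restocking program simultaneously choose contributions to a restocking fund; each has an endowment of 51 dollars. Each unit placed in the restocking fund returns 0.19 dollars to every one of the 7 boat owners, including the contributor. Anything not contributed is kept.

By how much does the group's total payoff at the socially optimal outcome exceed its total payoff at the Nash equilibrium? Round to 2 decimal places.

117.81 dollars

The private return per contributed unit is 0.19 < 1, so contributing 0 is dominant for every player. At the Nash equilibrium everyone keeps their 51, and the group total is 7 × 51 = 357.
Each contributed unit returns 1.330 to the group as a whole (0.19 to each of 7 players), which exceeds 1, so the social optimum is full contribution: group total = 1.330 × 357 = 474.81.
Efficiency loss = 474.81 − 357 = 117.81.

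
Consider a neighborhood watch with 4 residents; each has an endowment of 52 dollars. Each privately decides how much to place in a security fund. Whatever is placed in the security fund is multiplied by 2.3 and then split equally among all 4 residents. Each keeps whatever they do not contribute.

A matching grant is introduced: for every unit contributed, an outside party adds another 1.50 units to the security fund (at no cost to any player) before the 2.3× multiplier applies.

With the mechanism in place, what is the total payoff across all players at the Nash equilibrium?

The effective private return per unit is now 2.3 × 2.50 / 4 = 1.4375 > 1, so every player's dominant strategy flips to full contribution.
So the Nash equilibrium is full contribution by all 4; the group earns 2.3 × 2.50 × 208 = 1196.00.

1196.00 dollars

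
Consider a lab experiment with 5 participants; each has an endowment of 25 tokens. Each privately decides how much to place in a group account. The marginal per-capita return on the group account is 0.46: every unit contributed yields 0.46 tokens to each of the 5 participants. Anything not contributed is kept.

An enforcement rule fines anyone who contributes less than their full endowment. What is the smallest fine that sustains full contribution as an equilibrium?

Given the others contribute fully, the best deviation is to contribute 0 (any partial contribution still incurs the fine and gives up units whose private return 0.46 is below 1).
Deviating from 25 to 0 saves 25 tokens but forfeits the deviator's share of the drop in the group account: 0.46 × 25 = 11.50.
So the deviation gain is 25 − 11.50 = 13.50, and the fine must be at least 13.50 tokens to wipe it out.

13.50 tokens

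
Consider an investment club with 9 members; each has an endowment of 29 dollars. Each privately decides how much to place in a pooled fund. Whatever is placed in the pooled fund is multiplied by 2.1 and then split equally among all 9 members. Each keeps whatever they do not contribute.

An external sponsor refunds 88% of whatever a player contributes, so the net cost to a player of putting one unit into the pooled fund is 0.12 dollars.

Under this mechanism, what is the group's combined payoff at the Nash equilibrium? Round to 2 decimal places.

With the mechanism, a contributed unit returns (2.1/9) / 0.12 = 1.9444 per unit of net cost to the contributor — now above 1 — so contributing fully is weakly dominant for every player.
At the Nash equilibrium everyone contributes 29. Group total payoff = 9 × (29 × 0.88 + 2.1 × 29) = 777.78.

777.78 dollars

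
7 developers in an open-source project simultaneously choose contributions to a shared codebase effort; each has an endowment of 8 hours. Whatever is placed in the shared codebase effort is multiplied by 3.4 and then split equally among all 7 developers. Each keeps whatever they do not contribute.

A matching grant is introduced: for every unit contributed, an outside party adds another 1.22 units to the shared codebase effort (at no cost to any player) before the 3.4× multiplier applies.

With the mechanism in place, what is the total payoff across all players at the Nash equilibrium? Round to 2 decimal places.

422.69 hours

With the mechanism, a contributed unit returns 3.4 × 2.22 / 7 = 1.0783 per unit of net cost to the contributor — now above 1 — so contributing fully is weakly dominant for every player.
At the Nash equilibrium everyone contributes 8. Group total payoff = 3.4 × 2.22 × 56 = 422.69.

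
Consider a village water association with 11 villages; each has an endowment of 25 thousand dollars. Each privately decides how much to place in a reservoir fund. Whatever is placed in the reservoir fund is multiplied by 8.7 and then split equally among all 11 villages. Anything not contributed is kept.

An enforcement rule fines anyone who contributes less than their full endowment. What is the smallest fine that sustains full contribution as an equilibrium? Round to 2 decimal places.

Given the others contribute fully, the best deviation is to contribute 0 (any partial contribution still incurs the fine and gives up units whose private return 0.7909 is below 1).
Deviating from 25 to 0 saves 25 thousand dollars but forfeits the deviator's share of the drop in the reservoir fund: 8.7/11 × 25 = 19.77.
So the deviation gain is 25 − 19.77 = 5.23, and the fine must be at least 5.23 thousand dollars to wipe it out.

5.23 thousand dollars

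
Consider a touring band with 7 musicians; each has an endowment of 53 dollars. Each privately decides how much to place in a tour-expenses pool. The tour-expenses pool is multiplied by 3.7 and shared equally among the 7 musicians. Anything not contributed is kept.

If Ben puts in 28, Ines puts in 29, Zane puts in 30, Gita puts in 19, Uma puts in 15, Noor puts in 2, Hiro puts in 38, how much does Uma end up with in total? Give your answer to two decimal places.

Total contributed: 28 + 29 + 30 + 19 + 15 + 2 + 38 = 161.
Each receives 3.7 × 161 / 7 = 85.10 from the tour-expenses pool.
Uma keeps 53 − 15 = 38, so Uma's payoff is 38 + 85.10 = 123.10.

123.10 dollars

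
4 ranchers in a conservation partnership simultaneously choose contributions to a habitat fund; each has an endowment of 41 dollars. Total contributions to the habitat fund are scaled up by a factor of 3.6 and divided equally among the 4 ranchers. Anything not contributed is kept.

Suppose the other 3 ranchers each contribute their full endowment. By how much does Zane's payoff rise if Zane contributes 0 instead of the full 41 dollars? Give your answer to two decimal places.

Switching from a contribution of 41 to 0 lets Zane keep an extra 41 dollars, but lowers the habitat fund by 41, which costs Zane their own share of that drop: 3.6/4 × 41 = 36.90.
Net gain = 41 − 36.90 = 4.10. The private return per contributed unit (0.9000) is below 1, so free-riding is indeed the best response regardless of what the others do.

4.10 dollars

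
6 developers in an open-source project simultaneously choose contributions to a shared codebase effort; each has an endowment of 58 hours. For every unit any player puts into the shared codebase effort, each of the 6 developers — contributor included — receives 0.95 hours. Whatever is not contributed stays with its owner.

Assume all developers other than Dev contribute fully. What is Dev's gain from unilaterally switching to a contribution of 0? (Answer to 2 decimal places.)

Switching from a contribution of 58 to 0 lets Dev keep an extra 58 hours, but lowers the shared codebase effort by 58, which costs Dev their own share of that drop: 0.95 × 58 = 55.10.
Net gain = 58 − 55.10 = 2.90. The private return per contributed unit (0.95) is below 1, so free-riding is indeed the best response regardless of what the others do.

2.90 hours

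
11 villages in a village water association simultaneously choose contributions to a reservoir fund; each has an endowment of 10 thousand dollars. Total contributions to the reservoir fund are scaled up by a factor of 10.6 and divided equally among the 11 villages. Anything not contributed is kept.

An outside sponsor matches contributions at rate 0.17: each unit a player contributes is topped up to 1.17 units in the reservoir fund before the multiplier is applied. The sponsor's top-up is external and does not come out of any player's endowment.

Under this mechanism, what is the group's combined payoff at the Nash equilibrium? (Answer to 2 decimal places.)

The effective private return per unit is now 10.6 × 1.17 / 11 = 1.1275 > 1, so every player's dominant strategy flips to full contribution.
So the Nash equilibrium is full contribution by all 11; the group earns 10.6 × 1.17 × 110 = 1364.22.

1364.22 thousand dollars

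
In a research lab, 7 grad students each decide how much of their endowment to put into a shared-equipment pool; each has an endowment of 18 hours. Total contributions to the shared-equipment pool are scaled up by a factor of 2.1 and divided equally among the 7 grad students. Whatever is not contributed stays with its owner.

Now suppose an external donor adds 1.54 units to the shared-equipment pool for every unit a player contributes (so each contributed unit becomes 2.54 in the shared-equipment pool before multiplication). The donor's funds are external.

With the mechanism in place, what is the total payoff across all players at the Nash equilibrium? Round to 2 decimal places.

The effective private return is 2.1 × 2.54 / 7 = 0.7620, which is still under 1, so the mechanism doesn't change anyone's dominant strategy: zero contribution.
At the Nash equilibrium no one contributes; group total payoff = 7 × 18 = 126.

126.00 hours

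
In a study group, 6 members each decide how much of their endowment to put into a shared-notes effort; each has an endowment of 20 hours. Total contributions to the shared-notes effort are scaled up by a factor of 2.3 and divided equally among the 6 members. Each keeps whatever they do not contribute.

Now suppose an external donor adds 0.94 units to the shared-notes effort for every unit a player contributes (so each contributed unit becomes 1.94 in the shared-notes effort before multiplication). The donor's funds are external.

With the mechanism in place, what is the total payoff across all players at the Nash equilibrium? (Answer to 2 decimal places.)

The effective private return is 2.3 × 1.94 / 6 = 0.7437, which is still under 1, so the mechanism doesn't change anyone's dominant strategy: zero contribution.
Everyone keeps their endowment and the group total is 6 × 20 = 120.

120.00 hours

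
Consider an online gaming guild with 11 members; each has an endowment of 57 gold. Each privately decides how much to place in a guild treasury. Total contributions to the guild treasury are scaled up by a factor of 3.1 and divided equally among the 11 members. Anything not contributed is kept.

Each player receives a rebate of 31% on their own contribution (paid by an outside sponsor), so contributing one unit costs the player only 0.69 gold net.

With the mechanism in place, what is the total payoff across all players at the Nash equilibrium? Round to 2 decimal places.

The effective private return is (3.1/11) / 0.69 = 0.4084, which is still under 1, so the mechanism doesn't change anyone's dominant strategy: zero contribution.
Everyone keeps their endowment and the group total is 11 × 57 = 627.

627.00 gold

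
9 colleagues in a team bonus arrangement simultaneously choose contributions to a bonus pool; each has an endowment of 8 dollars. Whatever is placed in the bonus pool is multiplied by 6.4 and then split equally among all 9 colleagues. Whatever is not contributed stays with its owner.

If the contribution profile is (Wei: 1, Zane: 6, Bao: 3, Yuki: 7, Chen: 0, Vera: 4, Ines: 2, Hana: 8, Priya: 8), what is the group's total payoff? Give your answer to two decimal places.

282.60 dollars

Total contributed: 1 + 6 + 3 + 7 + 0 + 4 + 2 + 8 + 8 = 39; total kept: 9 × 8 − 39 = 33.
The bonus pool pays out 6.4 × 39 = 249.60 in aggregate.
Group total = 33 + 249.60 = 282.60.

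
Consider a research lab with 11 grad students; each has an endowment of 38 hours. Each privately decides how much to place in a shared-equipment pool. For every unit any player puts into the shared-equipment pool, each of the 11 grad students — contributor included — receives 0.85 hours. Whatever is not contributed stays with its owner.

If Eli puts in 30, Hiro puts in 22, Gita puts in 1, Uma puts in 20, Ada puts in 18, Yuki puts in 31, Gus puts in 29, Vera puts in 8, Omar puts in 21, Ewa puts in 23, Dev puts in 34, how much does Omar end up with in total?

218.45 hours

Total contributed: 30 + 22 + 1 + 20 + 18 + 31 + 29 + 8 + 21 + 23 + 34 = 237.
Each receives 0.85 × 237 = 201.45 from the shared-equipment pool.
Omar keeps 38 − 21 = 17, so Omar's payoff is 17 + 201.45 = 218.45.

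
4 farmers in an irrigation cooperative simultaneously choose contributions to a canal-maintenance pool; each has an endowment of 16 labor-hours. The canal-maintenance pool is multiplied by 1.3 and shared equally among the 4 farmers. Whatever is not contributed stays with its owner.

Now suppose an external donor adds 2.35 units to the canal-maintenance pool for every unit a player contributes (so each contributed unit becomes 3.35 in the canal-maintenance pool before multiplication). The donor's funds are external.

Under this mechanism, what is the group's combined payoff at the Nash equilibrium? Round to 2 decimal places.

278.72 labor-hours

With the mechanism, a contributed unit returns 1.3 × 3.35 / 4 = 1.0888 per unit of net cost to the contributor — now above 1 — so contributing fully is weakly dominant for every player.
At the Nash equilibrium everyone contributes 16. Group total payoff = 1.3 × 3.35 × 64 = 278.72.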